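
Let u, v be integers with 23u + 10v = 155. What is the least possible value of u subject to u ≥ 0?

gcd(23, 10):
  23 = 2*10 + 3
  10 = 3*3 + 1
  3 = 3*1
so gcd(23, 10) = 1.
1 divides 155, so solutions exist.
Back-substitute for Bézout coefficients:
  1 = 10 - 3*3
  ... = 23*(-3) + 10*(7)
Scale by 155/1 = 155: (u₀, v₀) = (-465, 1085).
General solution: u = -465 + 10t, v = 1085 - 23t for integer t.
u ≥ 0: smallest is -465 mod 10 = 5 (at t = 47), with v = 4.

5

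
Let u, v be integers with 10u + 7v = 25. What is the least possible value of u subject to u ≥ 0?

gcd(10, 7) = 1  (10 = 1*7 + 3, 7 = 2*3 + 1, 3 = 3*1).
1 divides 25, so solutions exist.
Back-substituting, 10*(-2) + 7*(3) = 1.
Scale by 25/1 = 25: (u₀, v₀) = (-50, 75).
General solution: u = -50 + 7t, v = 75 - 10t for integer t.
u ≥ 0: smallest is -50 mod 7 = 6 (at t = 8), with v = -5.

6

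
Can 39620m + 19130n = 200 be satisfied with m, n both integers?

gcd(39620, 19130):
  39620 = 2·19130 + 1360
  19130 = 14·1360 + 90
  1360 = 15·90 + 10
  90 = 9·10
so gcd(39620, 19130) = 10.
10 divides 200, so integer solutions exist.

yes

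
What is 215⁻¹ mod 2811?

1229

gcd(2811, 215):
  2811 = 13×215 + 16
  215 = 13×16 + 7
  16 = 2×7 + 2
  7 = 3×2 + 1
  2 = 2×1
so gcd(2811, 215) = 1.
Back-substitute for Bézout coefficients:
  1 = 7 - 3×2
  ... = 215×(1229) + 2811×(-94)
So 215×1229 ≡ 1 (mod 2811), and 1229 mod 2811 = 1229.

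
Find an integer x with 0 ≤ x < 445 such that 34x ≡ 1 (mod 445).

gcd(445, 34) = 1  (445 = 13·34 + 3, 34 = 11·3 + 1, 3 = 3·1).
Back-substituting, 34·(144) + 445·(-11) = 1.
So 34·144 ≡ 1 (mod 445), and 144 mod 445 = 144.

144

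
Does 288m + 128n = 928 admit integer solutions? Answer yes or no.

yes

gcd(288, 128) = 32  (288 = 2*128 + 32, 128 = 4*32).
32 divides 928, so integer solutions exist.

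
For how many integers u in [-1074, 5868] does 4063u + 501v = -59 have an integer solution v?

gcd(4063, 501) = 1  (4063 = 8×501 + 55, 501 = 9×55 + 6, 55 = 9×6 + 1, 6 = 6×1).
Back-substituting, 4063×(82) + 501×(-665) = 1.
Scale by -59: particular solution (-4838, 39235); reduce u mod 501: (172, -1395).
General solution: u = 172 + 501t, v = -1395 - 4063t for integer t.
-1074 ≤ 172 + 501t ≤ 5868 gives t ∈ [-2, 11], which is 14 values.

14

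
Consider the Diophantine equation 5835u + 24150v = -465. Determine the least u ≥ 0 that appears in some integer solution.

211

gcd(24150, 5835) = 15.
15 divides -465, so solutions exist.
By Bézout, 5835×(149) + 24150×(-36) = 15.
Scale by -465/15 = -31: (u₀, v₀) = (-4619, 1116).
General solution: u = -4619 + 1610t, v = 1116 - 389t for integer t.
u ≥ 0: smallest is -4619 mod 1610 = 211 (at t = 3), with v = -51.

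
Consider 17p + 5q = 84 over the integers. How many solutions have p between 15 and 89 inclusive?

gcd(17, 5):
  17 = 3·5 + 2
  5 = 2·2 + 1
  2 = 2·1
so gcd(17, 5) = 1.
Back-substitute for Bézout coefficients:
  1 = 5 - 2·2
  ... = 17·(-2) + 5·(7)
Scale by 84: particular solution (-168, 588); reduce p mod 5: (2, 10).
General solution: p = 2 + 5t, q = 10 - 17t for integer t.
15 ≤ 2 + 5t ≤ 89 gives t ∈ [3, 17], which is 15 values.

15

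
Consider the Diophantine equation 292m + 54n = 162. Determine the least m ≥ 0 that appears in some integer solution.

0

gcd(292, 54):
  292 = 5*54 + 22
  54 = 2*22 + 10
  22 = 2*10 + 2
  10 = 5*2
so gcd(292, 54) = 2.
2 divides 162, so solutions exist.
Back-substitute for Bézout coefficients:
  2 = 22 - 2*10
  ... = 292*(5) + 54*(-27)
Scale by 162/2 = 81: (m₀, n₀) = (405, -2187).
General solution: m = 405 + 27t, n = -2187 - 146t for integer t.
m ≥ 0: smallest is 405 mod 27 = 0 (at t = -15), with n = 3.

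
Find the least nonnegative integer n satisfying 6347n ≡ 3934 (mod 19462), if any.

2006

gcd(19462, 6347) = 1  (19462 = 3*6347 + 421, 6347 = 15*421 + 32, 421 = 13*32 + 5, 32 = 6*5 + 2, 5 = 2*2 + 1, 2 = 2*1).
1 divides 3934, so solutions exist.
Back-substituting, 6347*(-7905) + 19462*(2578) = 1.
So 6347*(-7905) ≡ 1 (mod 19462); multiply by 3934: n ≡ -31098270 (mod 19462).
Smallest nonnegative: n = -31098270 mod 19462 = 2006.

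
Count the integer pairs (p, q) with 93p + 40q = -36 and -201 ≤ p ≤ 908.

gcd(93, 40):
  93 = 2×40 + 13
  40 = 3×13 + 1
  13 = 13×1
so gcd(93, 40) = 1.
Back-substitute for Bézout coefficients:
  1 = 40 - 3×13
  ... = 93×(-3) + 40×(7)
Scale by -36: particular solution (108, -252); reduce p mod 40: (28, -66).
General solution: p = 28 + 40t, q = -66 - 93t for integer t.
-201 ≤ 28 + 40t ≤ 908 gives t ∈ [-5, 22], which is 28 values.

28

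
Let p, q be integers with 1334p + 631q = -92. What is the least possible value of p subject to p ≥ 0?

gcd(1334, 631):
  1334 = 2×631 + 72
  631 = 8×72 + 55
  72 = 1×55 + 17
  55 = 3×17 + 4
  17 = 4×4 + 1
  4 = 4×1
so gcd(1334, 631) = 1.
1 divides -92, so solutions exist.
Back-substitute for Bézout coefficients:
  1 = 17 - 4×4
  ... = 1334×(149) + 631×(-315)
Scale by -92/1 = -92: (p₀, q₀) = (-13708, 28980).
General solution: p = -13708 + 631t, q = 28980 - 1334t for integer t.
p ≥ 0: smallest is -13708 mod 631 = 174 (at t = 22), with q = -368.

174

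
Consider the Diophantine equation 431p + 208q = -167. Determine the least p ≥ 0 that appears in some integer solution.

183

gcd(431, 208) = 1.
1 divides -167, so solutions exist.
By Bézout, 431*(-97) + 208*(201) = 1.
Scale by -167/1 = -167: (p₀, q₀) = (16199, -33567).
General solution: p = 16199 + 208t, q = -33567 - 431t for integer t.
p ≥ 0: smallest is 16199 mod 208 = 183 (at t = -77), with q = -380.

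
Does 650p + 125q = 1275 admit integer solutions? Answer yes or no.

yes

gcd(650, 125):
  650 = 5·125 + 25
  125 = 5·25
so gcd(650, 125) = 25.
25 divides 1275, so integer solutions exist.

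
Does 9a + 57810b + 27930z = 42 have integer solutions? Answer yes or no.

gcd(57810, 9):
  57810 = 6423·9 + 3
  9 = 3·3
so gcd(57810, 9) = 3.
gcd(3, 27930) = 3.
3 divides 42, so integer solutions exist.

yes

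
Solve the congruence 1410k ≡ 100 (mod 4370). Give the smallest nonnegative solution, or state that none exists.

gcd(4370, 1410):
  4370 = 3*1410 + 140
  1410 = 10*140 + 10
  140 = 14*10
so gcd(4370, 1410) = 10.
10 divides 100, so solutions exist.
Back-substitute for Bézout coefficients:
  10 = 1410 - 10*140
  ... = 1410*(31) + 4370*(-10)
So 1410*(31) ≡ 10 (mod 4370); multiply by 10: k ≡ 310 (mod 437).
Smallest nonnegative: k = 310 mod 437 = 310.

310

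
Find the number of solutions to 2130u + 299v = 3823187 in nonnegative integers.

6

gcd(2130, 299):
  2130 = 7·299 + 37
  299 = 8·37 + 3
  37 = 12·3 + 1
  3 = 3·1
so gcd(2130, 299) = 1.
Back-substitute for Bézout coefficients:
  1 = 37 - 12·3
  ... = 2130·(97) + 299·(-691)
Scale by 3823187: one solution is (370849139, -2641822217). Reduce u mod 299: (37, 12523).
General: u = 37 + 299t, v = 12523 - 2130t.
u ≥ 0 ⇒ t ≥ 0; v ≥ 0 ⇒ t ≤ 5. So t ∈ [0, 5]: 6 solutions.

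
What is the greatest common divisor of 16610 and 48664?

22

gcd(48664, 16610):
  48664 = 2·16610 + 15444
  16610 = 1·15444 + 1166
  15444 = 13·1166 + 286
  1166 = 4·286 + 22
  286 = 13·22
so gcd(48664, 16610) = 22.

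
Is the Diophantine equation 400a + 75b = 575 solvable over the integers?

yes

gcd(400, 75) = 25  (400 = 5·75 + 25, 75 = 3·25).
25 divides 575, so integer solutions exist.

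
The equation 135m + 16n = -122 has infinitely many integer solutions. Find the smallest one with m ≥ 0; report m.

gcd(135, 16):
  135 = 8·16 + 7
  16 = 2·7 + 2
  7 = 3·2 + 1
  2 = 2·1
so gcd(135, 16) = 1.
1 divides -122, so solutions exist.
Back-substitute for Bézout coefficients:
  1 = 7 - 3·2
  ... = 135·(7) + 16·(-59)
Scale by -122/1 = -122: (m₀, n₀) = (-854, 7198).
General solution: m = -854 + 16t, n = 7198 - 135t for integer t.
m ≥ 0: smallest is -854 mod 16 = 10 (at t = 54), with n = -92.

10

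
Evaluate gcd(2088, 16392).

24

gcd(16392, 2088):
  16392 = 7×2088 + 1776
  2088 = 1×1776 + 312
  1776 = 5×312 + 216
  312 = 1×216 + 96
  216 = 2×96 + 24
  96 = 4×24
so gcd(16392, 2088) = 24.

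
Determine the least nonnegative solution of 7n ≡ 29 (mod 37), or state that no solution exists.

gcd(37, 7) = 1.
1 divides 29, so solutions exist.
By Bézout, 7×(16) + 37×(-3) = 1.
So 7×(16) ≡ 1 (mod 37); multiply by 29: n ≡ 464 (mod 37).
Smallest nonnegative: n = 464 mod 37 = 20.

20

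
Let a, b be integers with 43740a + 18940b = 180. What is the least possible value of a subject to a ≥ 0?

gcd(43740, 18940) = 20  (43740 = 2×18940 + 5860, 18940 = 3×5860 + 1360, 5860 = 4×1360 + 420, 1360 = 3×420 + 100, 420 = 4×100 + 20, 100 = 5×20).
20 divides 180, so solutions exist.
Back-substituting, 43740×(181) + 18940×(-418) = 20.
Scale by 180/20 = 9: (a₀, b₀) = (1629, -3762).
General solution: a = 1629 + 947t, b = -3762 - 2187t for integer t.
a ≥ 0: smallest is 1629 mod 947 = 682 (at t = -1), with b = -1575.

682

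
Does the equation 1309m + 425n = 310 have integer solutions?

no

gcd(1309, 425) = 17  (1309 = 3·425 + 34, 425 = 12·34 + 17, 34 = 2·17).
17 does not divide 310 (remainder 4), so no integer solutions.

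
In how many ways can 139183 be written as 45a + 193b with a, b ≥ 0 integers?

16

gcd(193, 45) = 1.
By Bézout, 45×(-30) + 193×(7) = 1.
One solution: (65, 706).
General: a = 65 + 193t, b = 706 - 45t.
a ≥ 0 ⇒ t ≥ 0; b ≥ 0 ⇒ t ≤ 15. So t ∈ [0, 15]: 16 solutions.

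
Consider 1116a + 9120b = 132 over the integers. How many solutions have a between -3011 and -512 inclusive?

3

gcd(9120, 1116) = 12.
By Bézout, 1116·(237) + 9120·(-29) = 12.
Particular solution: (327, -40).
General solution: a = 327 + 760t, b = -40 - 93t for integer t.
-3011 ≤ 327 + 760t ≤ -512 gives t ∈ [-4, -2], which is 3 values.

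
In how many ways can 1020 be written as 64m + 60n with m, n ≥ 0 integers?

gcd(64, 60) = 4  (64 = 1×60 + 4, 60 = 15×4).
Back-substituting, 64×(1) + 60×(-1) = 4.
Scale by 255: one solution is (255, -255). Reduce m mod 15: (0, 17).
General: m = 0 + 15t, n = 17 - 16t.
m ≥ 0 ⇒ t ≥ 0; n ≥ 0 ⇒ t ≤ 1. So t ∈ [0, 1]: 2 solutions.

2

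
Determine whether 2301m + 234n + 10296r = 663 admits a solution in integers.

gcd(2301, 234) = 39  (2301 = 9×234 + 195, 234 = 1×195 + 39, 195 = 5×39).
gcd(39, 10296) = 39.
39 divides 663, so integer solutions exist.

yes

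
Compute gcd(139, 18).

1

gcd(139, 18) = 1  (139 = 7×18 + 13, 18 = 1×13 + 5, 13 = 2×5 + 3, 5 = 1×3 + 2, 3 = 1×2 + 1, 2 = 2×1).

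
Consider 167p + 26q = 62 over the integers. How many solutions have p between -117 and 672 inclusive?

gcd(167, 26) = 1.
By Bézout, 167*(-7) + 26*(45) = 1.
Particular solution: (8, -49).
General solution: p = 8 + 26t, q = -49 - 167t for integer t.
-117 ≤ 8 + 26t ≤ 672 gives t ∈ [-4, 25], which is 30 values.

30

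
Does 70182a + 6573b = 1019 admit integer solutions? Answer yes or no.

gcd(70182, 6573) = 21  (70182 = 10·6573 + 4452, 6573 = 1·4452 + 2121, 4452 = 2·2121 + 210, 2121 = 10·210 + 21, 210 = 10·21).
21 does not divide 1019 (remainder 11), so no integer solutions.

no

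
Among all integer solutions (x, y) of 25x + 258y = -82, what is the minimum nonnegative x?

gcd(258, 25) = 1.
1 divides -82, so solutions exist.
By Bézout, 25·(31) + 258·(-3) = 1.
Scale by -82/1 = -82: (x₀, y₀) = (-2542, 246).
General solution: x = -2542 + 258t, y = 246 - 25t for integer t.
x ≥ 0: smallest is -2542 mod 258 = 38 (at t = 10), with y = -4.

38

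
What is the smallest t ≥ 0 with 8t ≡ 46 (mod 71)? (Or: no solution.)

gcd(71, 8) = 1.
1 divides 46, so solutions exist.
By Bézout, 8*(9) + 71*(-1) = 1.
So 8*(9) ≡ 1 (mod 71); multiply by 46: t ≡ 414 (mod 71).
Smallest nonnegative: t = 414 mod 71 = 59.

59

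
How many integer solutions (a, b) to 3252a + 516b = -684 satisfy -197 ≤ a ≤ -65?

3

gcd(3252, 516) = 12.
By Bézout, 3252*(10) + 516*(-63) = 12.
Particular solution: (32, -203).
General solution: a = 32 + 43t, b = -203 - 271t for integer t.
-197 ≤ 32 + 43t ≤ -65 gives t ∈ [-5, -3], which is 3 values.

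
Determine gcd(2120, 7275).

5

gcd(7275, 2120) = 5  (7275 = 3×2120 + 915, 2120 = 2×915 + 290, 915 = 3×290 + 45, 290 = 6×45 + 20, 45 = 2×20 + 5, 20 = 4×5).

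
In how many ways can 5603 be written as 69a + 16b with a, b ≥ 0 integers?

5

gcd(69, 16) = 1.
By Bézout, 69×(-3) + 16×(13) = 1.
One solution: (7, 320).
General: a = 7 + 16t, b = 320 - 69t.
a ≥ 0 ⇒ t ≥ 0; b ≥ 0 ⇒ t ≤ 4. So t ∈ [0, 4]: 5 solutions.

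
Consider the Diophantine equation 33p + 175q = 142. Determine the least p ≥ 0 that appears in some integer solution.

174

gcd(175, 33):
  175 = 5·33 + 10
  33 = 3·10 + 3
  10 = 3·3 + 1
  3 = 3·1
so gcd(175, 33) = 1.
1 divides 142, so solutions exist.
Back-substitute for Bézout coefficients:
  1 = 10 - 3·3
  ... = 33·(-53) + 175·(10)
Scale by 142/1 = 142: (p₀, q₀) = (-7526, 1420).
General solution: p = -7526 + 175t, q = 1420 - 33t for integer t.
p ≥ 0: smallest is -7526 mod 175 = 174 (at t = 44), with q = -32.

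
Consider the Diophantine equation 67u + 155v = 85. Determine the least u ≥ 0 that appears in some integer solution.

110

gcd(155, 67) = 1.
1 divides 85, so solutions exist.
By Bézout, 67*(-37) + 155*(16) = 1.
Scale by 85/1 = 85: (u₀, v₀) = (-3145, 1360).
General solution: u = -3145 + 155t, v = 1360 - 67t for integer t.
u ≥ 0: smallest is -3145 mod 155 = 110 (at t = 21), with v = -47.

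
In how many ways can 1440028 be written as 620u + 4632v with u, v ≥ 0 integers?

gcd(4632, 620) = 4  (4632 = 7*620 + 292, 620 = 2*292 + 36, 292 = 8*36 + 4, 36 = 9*4).
Back-substituting, 620*(-127) + 4632*(17) = 4.
Scale by 360007: one solution is (-45720889, 6120119). Reduce u mod 1158: (425, 254).
General: u = 425 + 1158t, v = 254 - 155t.
u ≥ 0 ⇒ t ≥ 0; v ≥ 0 ⇒ t ≤ 1. So t ∈ [0, 1]: 2 solutions.

2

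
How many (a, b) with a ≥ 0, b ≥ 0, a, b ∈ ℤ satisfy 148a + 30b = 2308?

gcd(148, 30) = 2.
By Bézout, 148·(-1) + 30·(5) = 2.
One solution: (1, 72).
General: a = 1 + 15t, b = 72 - 74t.
a ≥ 0 ⇒ t ≥ 0; b ≥ 0 ⇒ t ≤ 0. So t ∈ [0, 0]: 1 solution.

1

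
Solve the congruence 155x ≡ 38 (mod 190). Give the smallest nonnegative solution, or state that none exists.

no solution

gcd(190, 155) = 5  (190 = 1*155 + 35, 155 = 4*35 + 15, 35 = 2*15 + 5, 15 = 3*5).
5 does not divide 38, so the congruence has no solution.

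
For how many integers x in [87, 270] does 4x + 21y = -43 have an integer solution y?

gcd(21, 4) = 1  (21 = 5*4 + 1, 4 = 4*1).
Back-substituting, 4*(-5) + 21*(1) = 1.
Scale by -43: particular solution (215, -43); reduce x mod 21: (5, -3).
General solution: x = 5 + 21t, y = -3 - 4t for integer t.
87 ≤ 5 + 21t ≤ 270 gives t ∈ [4, 12], which is 9 values.

9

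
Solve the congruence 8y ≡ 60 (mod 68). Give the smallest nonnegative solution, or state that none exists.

16

gcd(68, 8) = 4.
4 divides 60, so solutions exist.
By Bézout, 8×(-8) + 68×(1) = 4.
So 8×(-8) ≡ 4 (mod 68); multiply by 15: y ≡ -120 (mod 17).
Smallest nonnegative: y = -120 mod 17 = 16.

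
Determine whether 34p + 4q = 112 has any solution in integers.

yes

gcd(34, 4) = 2  (34 = 8·4 + 2, 4 = 2·2).
2 divides 112, so integer solutions exist.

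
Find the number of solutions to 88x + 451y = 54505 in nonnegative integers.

gcd(451, 88) = 11.
By Bézout, 88×(-5) + 451×(1) = 11.
One solution: (30, 115).
General: x = 30 + 41t, y = 115 - 8t.
x ≥ 0 ⇒ t ≥ 0; y ≥ 0 ⇒ t ≤ 14. So t ∈ [0, 14]: 15 solutions.

15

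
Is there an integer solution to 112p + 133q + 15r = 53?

yes

gcd(133, 112) = 7.
gcd(7, 15) = 1.
1 divides 53, so integer solutions exist.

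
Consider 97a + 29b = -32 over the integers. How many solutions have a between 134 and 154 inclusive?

gcd(97, 29) = 1.
By Bézout, 97×(3) + 29×(-10) = 1.
Particular solution: (20, -68).
General solution: a = 20 + 29t, b = -68 - 97t for integer t.
134 ≤ 20 + 29t ≤ 154 gives t ∈ [4, 4], which is 1 value.

1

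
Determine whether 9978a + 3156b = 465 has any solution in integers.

no

gcd(9978, 3156) = 6.
6 does not divide 465 (remainder 3), so no integer solutions.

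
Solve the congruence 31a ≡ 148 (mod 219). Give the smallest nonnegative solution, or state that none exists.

139

gcd(219, 31):
  219 = 7*31 + 2
  31 = 15*2 + 1
  2 = 2*1
so gcd(219, 31) = 1.
1 divides 148, so solutions exist.
Back-substitute for Bézout coefficients:
  1 = 31 - 15*2
  ... = 31*(106) + 219*(-15)
So 31*(106) ≡ 1 (mod 219); multiply by 148: a ≡ 15688 (mod 219).
Smallest nonnegative: a = 15688 mod 219 = 139.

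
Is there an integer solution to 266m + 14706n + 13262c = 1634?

gcd(14706, 266) = 38  (14706 = 55×266 + 76, 266 = 3×76 + 38, 76 = 2×38).
gcd(38, 13262) = 38.
38 divides 1634, so integer solutions exist.

yes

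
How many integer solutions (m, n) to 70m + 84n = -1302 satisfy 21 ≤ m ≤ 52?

6

gcd(84, 70):
  84 = 1×70 + 14
  70 = 5×14
so gcd(84, 70) = 14.
Back-substitute for Bézout coefficients:
  14 = 84 - 1×70
  ... = 70×(-1) + 84×(1)
Scale by -93: particular solution (93, -93); reduce m mod 6: (3, -18).
General solution: m = 3 + 6t, n = -18 - 5t for integer t.
21 ≤ 3 + 6t ≤ 52 gives t ∈ [3, 8], which is 6 values.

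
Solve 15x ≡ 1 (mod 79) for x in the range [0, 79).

gcd(79, 15):
  79 = 5×15 + 4
  15 = 3×4 + 3
  4 = 1×3 + 1
  3 = 3×1
so gcd(79, 15) = 1.
Back-substitute for Bézout coefficients:
  1 = 4 - 1×3
  ... = 15×(-21) + 79×(4)
So 15×-21 ≡ 1 (mod 79), and -21 mod 79 = 58.

58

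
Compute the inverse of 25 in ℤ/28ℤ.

9

gcd(28, 25):
  28 = 1·25 + 3
  25 = 8·3 + 1
  3 = 3·1
so gcd(28, 25) = 1.
Back-substitute for Bézout coefficients:
  1 = 25 - 8·3
  ... = 25·(9) + 28·(-8)
So 25·9 ≡ 1 (mod 28), and 9 mod 28 = 9.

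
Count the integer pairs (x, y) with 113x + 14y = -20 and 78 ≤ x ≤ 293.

16

gcd(113, 14):
  113 = 8×14 + 1
  14 = 14×1
so gcd(113, 14) = 1.
Back-substitute for Bézout coefficients:
  1 = 113 - 8×14
  ... = 113×(1) + 14×(-8)
Scale by -20: particular solution (-20, 160); reduce x mod 14: (8, -66).
General solution: x = 8 + 14t, y = -66 - 113t for integer t.
78 ≤ 8 + 14t ≤ 293 gives t ∈ [5, 20], which is 16 values.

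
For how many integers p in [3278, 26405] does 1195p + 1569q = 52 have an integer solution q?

15

gcd(1569, 1195):
  1569 = 1*1195 + 374
  1195 = 3*374 + 73
  374 = 5*73 + 9
  73 = 8*9 + 1
  9 = 9*1
so gcd(1569, 1195) = 1.
Back-substitute for Bézout coefficients:
  1 = 73 - 8*9
  ... = 1195*(172) + 1569*(-131)
Scale by 52: particular solution (8944, -6812); reduce p mod 1569: (1099, -837).
General solution: p = 1099 + 1569t, q = -837 - 1195t for integer t.
3278 ≤ 1099 + 1569t ≤ 26405 gives t ∈ [2, 16], which is 15 values.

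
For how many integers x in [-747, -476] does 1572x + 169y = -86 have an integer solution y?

2

gcd(1572, 169) = 1  (1572 = 9·169 + 51, 169 = 3·51 + 16, 51 = 3·16 + 3, 16 = 5·3 + 1, 3 = 3·1).
Back-substituting, 1572·(-53) + 169·(493) = 1.
Scale by -86: particular solution (4558, -42398); reduce x mod 169: (164, -1526).
General solution: x = 164 + 169t, y = -1526 - 1572t for integer t.
-747 ≤ 164 + 169t ≤ -476 gives t ∈ [-5, -4], which is 2 values.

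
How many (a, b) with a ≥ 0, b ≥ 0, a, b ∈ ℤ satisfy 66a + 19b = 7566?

6

gcd(66, 19) = 1  (66 = 3×19 + 9, 19 = 2×9 + 1, 9 = 9×1).
Back-substituting, 66×(-2) + 19×(7) = 1.
Scale by 7566: one solution is (-15132, 52962). Reduce a mod 19: (11, 360).
General: a = 11 + 19t, b = 360 - 66t.
a ≥ 0 ⇒ t ≥ 0; b ≥ 0 ⇒ t ≤ 5. So t ∈ [0, 5]: 6 solutions.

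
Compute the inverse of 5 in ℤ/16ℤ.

13

gcd(16, 5) = 1.
By Bézout, 5·(-3) + 16·(1) = 1.
So 5·-3 ≡ 1 (mod 16), and -3 mod 16 = 13.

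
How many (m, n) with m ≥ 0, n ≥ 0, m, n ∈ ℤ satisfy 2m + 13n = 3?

0

gcd(13, 2) = 1  (13 = 6·2 + 1, 2 = 2·1).
Back-substituting, 2·(-6) + 13·(1) = 1.
Scale by 3: one solution is (-18, 3). Reduce m mod 13: (8, -1).
General: m = 8 + 13t, n = -1 - 2t.
m ≥ 0 ⇒ t ≥ 0; n ≥ 0 ⇒ t ≤ -1. So t ∈ [0, -1]: 0 solutions.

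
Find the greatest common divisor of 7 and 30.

gcd(30, 7) = 1  (30 = 4·7 + 2, 7 = 3·2 + 1, 2 = 2·1).

1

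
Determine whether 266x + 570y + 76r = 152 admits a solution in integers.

yes

gcd(570, 266) = 38.
gcd(38, 76) = 38.
38 divides 152, so integer solutions exist.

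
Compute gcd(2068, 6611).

11

gcd(6611, 2068):
  6611 = 3·2068 + 407
  2068 = 5·407 + 33
  407 = 12·33 + 11
  33 = 3·11
so gcd(6611, 2068) = 11.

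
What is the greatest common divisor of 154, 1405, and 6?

gcd(1405, 154) = 1  (1405 = 9*154 + 19, 154 = 8*19 + 2, 19 = 9*2 + 1, 2 = 2*1).
gcd(1, 6) = 1.

1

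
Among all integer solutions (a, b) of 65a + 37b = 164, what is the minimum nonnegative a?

27

gcd(65, 37) = 1.
1 divides 164, so solutions exist.
By Bézout, 65·(4) + 37·(-7) = 1.
Scale by 164/1 = 164: (a₀, b₀) = (656, -1148).
General solution: a = 656 + 37t, b = -1148 - 65t for integer t.
a ≥ 0: smallest is 656 mod 37 = 27 (at t = -17), with b = -43.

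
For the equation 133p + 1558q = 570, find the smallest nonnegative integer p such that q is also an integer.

gcd(1558, 133):
  1558 = 11·133 + 95
  133 = 1·95 + 38
  95 = 2·38 + 19
  38 = 2·19
so gcd(1558, 133) = 19.
19 divides 570, so solutions exist.
Back-substitute for Bézout coefficients:
  19 = 95 - 2·38
  ... = 133·(-35) + 1558·(3)
Scale by 570/19 = 30: (p₀, q₀) = (-1050, 90).
General solution: p = -1050 + 82t, q = 90 - 7t for integer t.
p ≥ 0: smallest is -1050 mod 82 = 16 (at t = 13), with q = -1.

16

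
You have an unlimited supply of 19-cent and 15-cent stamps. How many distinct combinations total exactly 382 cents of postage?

1

Need nonnegative integers with 19j + 15k = 382.
gcd(19, 15) = 1, and 19·(4) + 15·(-5) = 1.
So (j₀, k₀) = (1528, -1910); general j = 1528 + 15t, k = -1910 - 19t.
j ≥ 0 ⇒ t ≥ -101; k ≥ 0 ⇒ t ≤ -101. That's 1 value of t.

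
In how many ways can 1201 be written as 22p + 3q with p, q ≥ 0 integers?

18

gcd(22, 3) = 1.
By Bézout, 22*(1) + 3*(-7) = 1.
One solution: (1, 393).
General: p = 1 + 3t, q = 393 - 22t.
p ≥ 0 ⇒ t ≥ 0; q ≥ 0 ⇒ t ≤ 17. So t ∈ [0, 17]: 18 solutions.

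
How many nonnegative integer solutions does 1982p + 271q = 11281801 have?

21

gcd(1982, 271):
  1982 = 7×271 + 85
  271 = 3×85 + 16
  85 = 5×16 + 5
  16 = 3×5 + 1
  5 = 5×1
so gcd(1982, 271) = 1.
Back-substitute for Bézout coefficients:
  1 = 16 - 3×5
  ... = 1982×(-51) + 271×(373)
Scale by 11281801: one solution is (-575371851, 4208111773). Reduce p mod 271: (173, 40365).
General: p = 173 + 271t, q = 40365 - 1982t.
p ≥ 0 ⇒ t ≥ 0; q ≥ 0 ⇒ t ≤ 20. So t ∈ [0, 20]: 21 solutions.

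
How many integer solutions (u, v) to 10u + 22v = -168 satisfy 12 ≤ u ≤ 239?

gcd(22, 10):
  22 = 2·10 + 2
  10 = 5·2
so gcd(22, 10) = 2.
Back-substitute for Bézout coefficients:
  2 = 22 - 2·10
  ... = 10·(-2) + 22·(1)
Scale by -84: particular solution (168, -84); reduce u mod 11: (3, -9).
General solution: u = 3 + 11t, v = -9 - 5t for integer t.
12 ≤ 3 + 11t ≤ 239 gives t ∈ [1, 21], which is 21 values.

21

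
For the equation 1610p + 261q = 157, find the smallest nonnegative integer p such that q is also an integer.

140

gcd(1610, 261) = 1.
1 divides 157, so solutions exist.
By Bézout, 1610*(89) + 261*(-549) = 1.
Scale by 157/1 = 157: (p₀, q₀) = (13973, -86193).
General solution: p = 13973 + 261t, q = -86193 - 1610t for integer t.
p ≥ 0: smallest is 13973 mod 261 = 140 (at t = -53), with q = -863.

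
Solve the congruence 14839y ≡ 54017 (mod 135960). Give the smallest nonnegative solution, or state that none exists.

no solution

gcd(135960, 14839) = 11  (135960 = 9×14839 + 2409, 14839 = 6×2409 + 385, 2409 = 6×385 + 99, 385 = 3×99 + 88, 99 = 1×88 + 11, 88 = 8×11).
11 does not divide 54017, so the congruence has no solution.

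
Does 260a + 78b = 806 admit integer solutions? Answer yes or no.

yes

gcd(260, 78) = 26  (260 = 3×78 + 26, 78 = 3×26).
26 divides 806, so integer solutions exist.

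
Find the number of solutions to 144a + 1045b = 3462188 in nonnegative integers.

23

gcd(1045, 144):
  1045 = 7·144 + 37
  144 = 3·37 + 33
  37 = 1·33 + 4
  33 = 8·4 + 1
  4 = 4·1
so gcd(1045, 144) = 1.
Back-substitute for Bézout coefficients:
  1 = 33 - 8·4
  ... = 144·(254) + 1045·(-35)
Scale by 3462188: one solution is (879395752, -121176580). Reduce a mod 1045: (37, 3308).
General: a = 37 + 1045t, b = 3308 - 144t.
a ≥ 0 ⇒ t ≥ 0; b ≥ 0 ⇒ t ≤ 22. So t ∈ [0, 22]: 23 solutions.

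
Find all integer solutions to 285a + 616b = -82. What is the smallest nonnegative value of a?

gcd(616, 285):
  616 = 2·285 + 46
  285 = 6·46 + 9
  46 = 5·9 + 1
  9 = 9·1
so gcd(616, 285) = 1.
1 divides -82, so solutions exist.
Back-substitute for Bézout coefficients:
  1 = 46 - 5·9
  ... = 285·(-67) + 616·(31)
Scale by -82/1 = -82: (a₀, b₀) = (5494, -2542).
General solution: a = 5494 + 616t, b = -2542 - 285t for integer t.
a ≥ 0: smallest is 5494 mod 616 = 566 (at t = -8), with b = -262.

566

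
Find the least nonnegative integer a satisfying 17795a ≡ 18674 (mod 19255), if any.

no solution

gcd(19255, 17795):
  19255 = 1×17795 + 1460
  17795 = 12×1460 + 275
  1460 = 5×275 + 85
  275 = 3×85 + 20
  85 = 4×20 + 5
  20 = 4×5
so gcd(19255, 17795) = 5.
5 does not divide 18674, so the congruence has no solution.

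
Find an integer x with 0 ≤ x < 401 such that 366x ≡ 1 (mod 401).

126

gcd(401, 366) = 1  (401 = 1*366 + 35, 366 = 10*35 + 16, 35 = 2*16 + 3, 16 = 5*3 + 1, 3 = 3*1).
Back-substituting, 366*(126) + 401*(-115) = 1.
So 366*126 ≡ 1 (mod 401), and 126 mod 401 = 126.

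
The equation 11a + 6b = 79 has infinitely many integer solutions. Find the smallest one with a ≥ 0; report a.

5

gcd(11, 6):
  11 = 1×6 + 5
  6 = 1×5 + 1
  5 = 5×1
so gcd(11, 6) = 1.
1 divides 79, so solutions exist.
Back-substitute for Bézout coefficients:
  1 = 6 - 1×5
  ... = 11×(-1) + 6×(2)
Scale by 79/1 = 79: (a₀, b₀) = (-79, 158).
General solution: a = -79 + 6t, b = 158 - 11t for integer t.
a ≥ 0: smallest is -79 mod 6 = 5 (at t = 14), with b = 4.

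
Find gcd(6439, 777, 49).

gcd(6439, 777):
  6439 = 8×777 + 223
  777 = 3×223 + 108
  223 = 2×108 + 7
  108 = 15×7 + 3
  7 = 2×3 + 1
  3 = 3×1
so gcd(6439, 777) = 1.
gcd(1, 49) = 1.

1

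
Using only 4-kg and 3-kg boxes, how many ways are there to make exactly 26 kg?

2

Need nonnegative integers with 4j + 3k = 26.
gcd(4, 3) = 1, and 4·(1) + 3·(-1) = 1.
So (j₀, k₀) = (26, -26); general j = 26 + 3t, k = -26 - 4t.
j ≥ 0 ⇒ t ≥ -8; k ≥ 0 ⇒ t ≤ -7. That's 2 values of t.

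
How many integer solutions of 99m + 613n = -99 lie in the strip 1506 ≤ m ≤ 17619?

26

gcd(613, 99):
  613 = 6*99 + 19
  99 = 5*19 + 4
  19 = 4*4 + 3
  4 = 1*3 + 1
  3 = 3*1
so gcd(613, 99) = 1.
Back-substitute for Bézout coefficients:
  1 = 4 - 1*3
  ... = 99*(161) + 613*(-26)
Scale by -99: particular solution (-15939, 2574); reduce m mod 613: (612, -99).
General solution: m = 612 + 613t, n = -99 - 99t for integer t.
1506 ≤ 612 + 613t ≤ 17619 gives t ∈ [2, 27], which is 26 values.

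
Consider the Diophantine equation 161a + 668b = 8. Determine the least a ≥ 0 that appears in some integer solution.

gcd(668, 161) = 1  (668 = 4*161 + 24, 161 = 6*24 + 17, 24 = 1*17 + 7, 17 = 2*7 + 3, 7 = 2*3 + 1, 3 = 3*1).
1 divides 8, so solutions exist.
Back-substituting, 161*(-195) + 668*(47) = 1.
Scale by 8/1 = 8: (a₀, b₀) = (-1560, 376).
General solution: a = -1560 + 668t, b = 376 - 161t for integer t.
a ≥ 0: smallest is -1560 mod 668 = 444 (at t = 3), with b = -107.

444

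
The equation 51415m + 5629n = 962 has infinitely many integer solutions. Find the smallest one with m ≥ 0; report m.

61

gcd(51415, 5629):
  51415 = 9×5629 + 754
  5629 = 7×754 + 351
  754 = 2×351 + 52
  351 = 6×52 + 39
  52 = 1×39 + 13
  39 = 3×13
so gcd(51415, 5629) = 13.
13 divides 962, so solutions exist.
Back-substitute for Bézout coefficients:
  13 = 52 - 1×39
  ... = 51415×(112) + 5629×(-1023)
Scale by 962/13 = 74: (m₀, n₀) = (8288, -75702).
General solution: m = 8288 + 433t, n = -75702 - 3955t for integer t.
m ≥ 0: smallest is 8288 mod 433 = 61 (at t = -19), with n = -557.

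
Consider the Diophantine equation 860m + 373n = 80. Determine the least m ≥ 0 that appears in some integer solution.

269

gcd(860, 373) = 1  (860 = 2*373 + 114, 373 = 3*114 + 31, 114 = 3*31 + 21, 31 = 1*21 + 10, 21 = 2*10 + 1, 10 = 10*1).
1 divides 80, so solutions exist.
Back-substituting, 860*(36) + 373*(-83) = 1.
Scale by 80/1 = 80: (m₀, n₀) = (2880, -6640).
General solution: m = 2880 + 373t, n = -6640 - 860t for integer t.
m ≥ 0: smallest is 2880 mod 373 = 269 (at t = -7), with n = -620.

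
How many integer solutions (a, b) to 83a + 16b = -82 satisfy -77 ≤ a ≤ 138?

14

gcd(83, 16) = 1.
By Bézout, 83×(-5) + 16×(26) = 1.
Particular solution: (10, -57).
General solution: a = 10 + 16t, b = -57 - 83t for integer t.
-77 ≤ 10 + 16t ≤ 138 gives t ∈ [-5, 8], which is 14 values.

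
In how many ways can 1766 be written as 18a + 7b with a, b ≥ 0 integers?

14

gcd(18, 7) = 1  (18 = 2·7 + 4, 7 = 1·4 + 3, 4 = 1·3 + 1, 3 = 3·1).
Back-substituting, 18·(2) + 7·(-5) = 1.
Scale by 1766: one solution is (3532, -8830). Reduce a mod 7: (4, 242).
General: a = 4 + 7t, b = 242 - 18t.
a ≥ 0 ⇒ t ≥ 0; b ≥ 0 ⇒ t ≤ 13. So t ∈ [0, 13]: 14 solutions.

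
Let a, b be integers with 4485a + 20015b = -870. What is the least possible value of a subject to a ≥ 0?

gcd(20015, 4485) = 5  (20015 = 4×4485 + 2075, 4485 = 2×2075 + 335, 2075 = 6×335 + 65, 335 = 5×65 + 10, 65 = 6×10 + 5, 10 = 2×5).
5 divides -870, so solutions exist.
Back-substituting, 4485×(-1852) + 20015×(415) = 5.
Scale by -870/5 = -174: (a₀, b₀) = (322248, -72210).
General solution: a = 322248 + 4003t, b = -72210 - 897t for integer t.
a ≥ 0: smallest is 322248 mod 4003 = 2008 (at t = -80), with b = -450.

2008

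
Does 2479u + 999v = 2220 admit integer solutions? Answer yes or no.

gcd(2479, 999) = 37  (2479 = 2·999 + 481, 999 = 2·481 + 37, 481 = 13·37).
37 divides 2220, so integer solutions exist.

yes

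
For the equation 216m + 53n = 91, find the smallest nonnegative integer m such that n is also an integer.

gcd(216, 53):
  216 = 4·53 + 4
  53 = 13·4 + 1
  4 = 4·1
so gcd(216, 53) = 1.
1 divides 91, so solutions exist.
Back-substitute for Bézout coefficients:
  1 = 53 - 13·4
  ... = 216·(-13) + 53·(53)
Scale by 91/1 = 91: (m₀, n₀) = (-1183, 4823).
General solution: m = -1183 + 53t, n = 4823 - 216t for integer t.
m ≥ 0: smallest is -1183 mod 53 = 36 (at t = 23), with n = -145.

36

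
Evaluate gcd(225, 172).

1

gcd(225, 172) = 1  (225 = 1*172 + 53, 172 = 3*53 + 13, 53 = 4*13 + 1, 13 = 13*1).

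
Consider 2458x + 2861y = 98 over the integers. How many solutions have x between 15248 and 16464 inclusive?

gcd(2861, 2458) = 1  (2861 = 1·2458 + 403, 2458 = 6·403 + 40, 403 = 10·40 + 3, 40 = 13·3 + 1, 3 = 3·1).
Back-substituting, 2458·(930) + 2861·(-799) = 1.
Scale by 98: particular solution (91140, -78302); reduce x mod 2861: (2449, -2104).
General solution: x = 2449 + 2861t, y = -2104 - 2458t for integer t.
15248 ≤ 2449 + 2861t ≤ 16464 gives t ∈ [5, 4], which is 0 values.

0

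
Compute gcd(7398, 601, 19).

gcd(7398, 601):
  7398 = 12×601 + 186
  601 = 3×186 + 43
  186 = 4×43 + 14
  43 = 3×14 + 1
  14 = 14×1
so gcd(7398, 601) = 1.
gcd(1, 19) = 1.

1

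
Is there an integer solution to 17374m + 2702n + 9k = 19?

yes

gcd(17374, 2702) = 14  (17374 = 6·2702 + 1162, 2702 = 2·1162 + 378, 1162 = 3·378 + 28, 378 = 13·28 + 14, 28 = 2·14).
gcd(14, 9) = 1.
1 divides 19, so integer solutions exist.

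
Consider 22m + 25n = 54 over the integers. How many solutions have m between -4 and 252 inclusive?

gcd(25, 22) = 1  (25 = 1×22 + 3, 22 = 7×3 + 1, 3 = 3×1).
Back-substituting, 22×(8) + 25×(-7) = 1.
Scale by 54: particular solution (432, -378); reduce m mod 25: (7, -4).
General solution: m = 7 + 25t, n = -4 - 22t for integer t.
-4 ≤ 7 + 25t ≤ 252 gives t ∈ [0, 9], which is 10 values.

10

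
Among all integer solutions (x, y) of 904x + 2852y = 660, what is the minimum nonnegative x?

gcd(2852, 904) = 4  (2852 = 3×904 + 140, 904 = 6×140 + 64, 140 = 2×64 + 12, 64 = 5×12 + 4, 12 = 3×4).
4 divides 660, so solutions exist.
Back-substituting, 904×(224) + 2852×(-71) = 4.
Scale by 660/4 = 165: (x₀, y₀) = (36960, -11715).
General solution: x = 36960 + 713t, y = -11715 - 226t for integer t.
x ≥ 0: smallest is 36960 mod 713 = 597 (at t = -51), with y = -189.

597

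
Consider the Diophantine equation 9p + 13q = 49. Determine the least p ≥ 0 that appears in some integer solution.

4

gcd(13, 9) = 1  (13 = 1*9 + 4, 9 = 2*4 + 1, 4 = 4*1).
1 divides 49, so solutions exist.
Back-substituting, 9*(3) + 13*(-2) = 1.
Scale by 49/1 = 49: (p₀, q₀) = (147, -98).
General solution: p = 147 + 13t, q = -98 - 9t for integer t.
p ≥ 0: smallest is 147 mod 13 = 4 (at t = -11), with q = 1.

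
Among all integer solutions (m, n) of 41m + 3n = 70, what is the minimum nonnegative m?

gcd(41, 3) = 1  (41 = 13*3 + 2, 3 = 1*2 + 1, 2 = 2*1).
1 divides 70, so solutions exist.
Back-substituting, 41*(-1) + 3*(14) = 1.
Scale by 70/1 = 70: (m₀, n₀) = (-70, 980).
General solution: m = -70 + 3t, n = 980 - 41t for integer t.
m ≥ 0: smallest is -70 mod 3 = 2 (at t = 24), with n = -4.

2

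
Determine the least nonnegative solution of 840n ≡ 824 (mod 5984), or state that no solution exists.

635

gcd(5984, 840) = 8.
8 divides 824, so solutions exist.
By Bézout, 840×(57) + 5984×(-8) = 8.
So 840×(57) ≡ 8 (mod 5984); multiply by 103: n ≡ 5871 (mod 748).
Smallest nonnegative: n = 5871 mod 748 = 635.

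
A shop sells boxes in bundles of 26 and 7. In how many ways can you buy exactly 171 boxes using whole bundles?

Need nonnegative integers with 26j + 7k = 171.
gcd(26, 7) = 1, and 26·(3) + 7·(-11) = 1.
So (j₀, k₀) = (513, -1881); general j = 513 + 7t, k = -1881 - 26t.
j ≥ 0 ⇒ t ≥ -73; k ≥ 0 ⇒ t ≤ -73. That's 1 value of t.

1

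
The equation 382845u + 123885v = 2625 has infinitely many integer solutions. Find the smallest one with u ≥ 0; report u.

gcd(382845, 123885) = 15  (382845 = 3×123885 + 11190, 123885 = 11×11190 + 795, 11190 = 14×795 + 60, 795 = 13×60 + 15, 60 = 4×15).
15 divides 2625, so solutions exist.
Back-substituting, 382845×(-2026) + 123885×(6261) = 15.
Scale by 2625/15 = 175: (u₀, v₀) = (-354550, 1095675).
General solution: u = -354550 + 8259t, v = 1095675 - 25523t for integer t.
u ≥ 0: smallest is -354550 mod 8259 = 587 (at t = 43), with v = -1814.

587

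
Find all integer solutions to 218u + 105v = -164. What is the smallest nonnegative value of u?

gcd(218, 105):
  218 = 2·105 + 8
  105 = 13·8 + 1
  8 = 8·1
so gcd(218, 105) = 1.
1 divides -164, so solutions exist.
Back-substitute for Bézout coefficients:
  1 = 105 - 13·8
  ... = 218·(-13) + 105·(27)
Scale by -164/1 = -164: (u₀, v₀) = (2132, -4428).
General solution: u = 2132 + 105t, v = -4428 - 218t for integer t.
u ≥ 0: smallest is 2132 mod 105 = 32 (at t = -20), with v = -68.

32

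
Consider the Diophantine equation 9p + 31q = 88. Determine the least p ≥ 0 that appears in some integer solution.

27

gcd(31, 9):
  31 = 3*9 + 4
  9 = 2*4 + 1
  4 = 4*1
so gcd(31, 9) = 1.
1 divides 88, so solutions exist.
Back-substitute for Bézout coefficients:
  1 = 9 - 2*4
  ... = 9*(7) + 31*(-2)
Scale by 88/1 = 88: (p₀, q₀) = (616, -176).
General solution: p = 616 + 31t, q = -176 - 9t for integer t.
p ≥ 0: smallest is 616 mod 31 = 27 (at t = -19), with q = -5.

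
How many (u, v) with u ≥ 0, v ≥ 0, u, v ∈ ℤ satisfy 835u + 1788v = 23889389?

gcd(1788, 835):
  1788 = 2·835 + 118
  835 = 7·118 + 9
  118 = 13·9 + 1
  9 = 9·1
so gcd(1788, 835) = 1.
Back-substitute for Bézout coefficients:
  1 = 118 - 13·9
  ... = 835·(-197) + 1788·(92)
Scale by 23889389: one solution is (-4706209633, 2197823788). Reduce u mod 1788: (1259, 12773).
General: u = 1259 + 1788t, v = 12773 - 835t.
u ≥ 0 ⇒ t ≥ 0; v ≥ 0 ⇒ t ≤ 15. So t ∈ [0, 15]: 16 solutions.

16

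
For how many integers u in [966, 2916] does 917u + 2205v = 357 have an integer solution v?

gcd(2205, 917) = 7  (2205 = 2×917 + 371, 917 = 2×371 + 175, 371 = 2×175 + 21, 175 = 8×21 + 7, 21 = 3×7).
Back-substituting, 917×(101) + 2205×(-42) = 7.
Scale by 51: particular solution (5151, -2142); reduce u mod 315: (111, -46).
General solution: u = 111 + 315t, v = -46 - 131t for integer t.
966 ≤ 111 + 315t ≤ 2916 gives t ∈ [3, 8], which is 6 values.

6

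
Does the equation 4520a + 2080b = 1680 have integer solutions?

gcd(4520, 2080):
  4520 = 2*2080 + 360
  2080 = 5*360 + 280
  360 = 1*280 + 80
  280 = 3*80 + 40
  80 = 2*40
so gcd(4520, 2080) = 40.
40 divides 1680, so integer solutions exist.

yes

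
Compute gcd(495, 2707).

1

gcd(2707, 495) = 1  (2707 = 5*495 + 232, 495 = 2*232 + 31, 232 = 7*31 + 15, 31 = 2*15 + 1, 15 = 15*1).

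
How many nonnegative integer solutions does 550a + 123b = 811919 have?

gcd(550, 123) = 1.
By Bézout, 550×(-53) + 123×(237) = 1.
One solution: (89, 6203).
General: a = 89 + 123t, b = 6203 - 550t.
a ≥ 0 ⇒ t ≥ 0; b ≥ 0 ⇒ t ≤ 11. So t ∈ [0, 11]: 12 solutions.

12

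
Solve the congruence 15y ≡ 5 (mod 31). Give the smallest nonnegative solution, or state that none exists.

gcd(31, 15) = 1  (31 = 2*15 + 1, 15 = 15*1).
1 divides 5, so solutions exist.
Back-substituting, 15*(-2) + 31*(1) = 1.
So 15*(-2) ≡ 1 (mod 31); multiply by 5: y ≡ -10 (mod 31).
Smallest nonnegative: y = -10 mod 31 = 21.

21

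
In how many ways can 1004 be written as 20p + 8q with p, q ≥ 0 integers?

25

gcd(20, 8) = 4.
By Bézout, 20·(1) + 8·(-2) = 4.
One solution: (1, 123).
General: p = 1 + 2t, q = 123 - 5t.
p ≥ 0 ⇒ t ≥ 0; q ≥ 0 ⇒ t ≤ 24. So t ∈ [0, 24]: 25 solutions.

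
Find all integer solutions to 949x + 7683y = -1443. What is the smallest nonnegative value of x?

549

gcd(7683, 949):
  7683 = 8·949 + 91
  949 = 10·91 + 39
  91 = 2·39 + 13
  39 = 3·13
so gcd(7683, 949) = 13.
13 divides -1443, so solutions exist.
Back-substitute for Bézout coefficients:
  13 = 91 - 2·39
  ... = 949·(-170) + 7683·(21)
Scale by -1443/13 = -111: (x₀, y₀) = (18870, -2331).
General solution: x = 18870 + 591t, y = -2331 - 73t for integer t.
x ≥ 0: smallest is 18870 mod 591 = 549 (at t = -31), with y = -68.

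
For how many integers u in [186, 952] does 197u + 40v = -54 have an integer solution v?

19

gcd(197, 40):
  197 = 4·40 + 37
  40 = 1·37 + 3
  37 = 12·3 + 1
  3 = 3·1
so gcd(197, 40) = 1.
Back-substitute for Bézout coefficients:
  1 = 37 - 12·3
  ... = 197·(13) + 40·(-64)
Scale by -54: particular solution (-702, 3456); reduce u mod 40: (18, -90).
General solution: u = 18 + 40t, v = -90 - 197t for integer t.
186 ≤ 18 + 40t ≤ 952 gives t ∈ [5, 23], which is 19 values.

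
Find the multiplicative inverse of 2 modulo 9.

gcd(9, 2) = 1  (9 = 4×2 + 1, 2 = 2×1).
Back-substituting, 2×(-4) + 9×(1) = 1.
So 2×-4 ≡ 1 (mod 9), and -4 mod 9 = 5.

5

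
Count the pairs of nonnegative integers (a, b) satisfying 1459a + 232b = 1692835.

gcd(1459, 232) = 1.
By Bézout, 1459·(-45) + 232·(283) = 1.
One solution: (89, 6737).
General: a = 89 + 232t, b = 6737 - 1459t.
a ≥ 0 ⇒ t ≥ 0; b ≥ 0 ⇒ t ≤ 4. So t ∈ [0, 4]: 5 solutions.

5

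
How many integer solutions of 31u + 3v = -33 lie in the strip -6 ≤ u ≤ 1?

gcd(31, 3) = 1  (31 = 10×3 + 1, 3 = 3×1).
Back-substituting, 31×(1) + 3×(-10) = 1.
Scale by -33: particular solution (-33, 330); reduce u mod 3: (0, -11).
General solution: u = 0 + 3t, v = -11 - 31t for integer t.
-6 ≤ 0 + 3t ≤ 1 gives t ∈ [-2, 0], which is 3 values.

3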